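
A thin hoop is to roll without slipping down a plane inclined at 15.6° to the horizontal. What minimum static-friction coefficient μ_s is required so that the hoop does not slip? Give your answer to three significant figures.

With I = MR², the ratio k = I/(MR²) is 1.
Newton's second law down the slope: Mg sinθ − f = Ma. The torque equation fR = Iα (with α = a/R) gives f = kMa.
These give a = g sinθ/(1+k) and the required friction f = kMg sinθ/(1+k).
The normal force is N = Mg cosθ, so μ_min = f/N = k tanθ/(1+k).
μ_min = 1 × tan15.6° / 2 ≈ 0.140.

μ_min ≈ 0.140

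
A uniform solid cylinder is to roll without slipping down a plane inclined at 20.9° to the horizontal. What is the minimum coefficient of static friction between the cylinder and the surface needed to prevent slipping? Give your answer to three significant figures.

Here I = (1/2)MR², so the shape factor k = I/(MR²) = 0.5.
Along the incline Mg sinθ − f = Ma, and torque about the center fR = Iα = kMR²(a/R) gives f = kMa.
These give a = g sinθ/(1+k) and the required friction f = kMg sinθ/(1+k).
With N = Mg cosθ, the no-slip condition f ≤ μN gives μ_min = f/N = k tanθ/(1+k).
μ_min = 0.5 × tan20.9° / 1.5 ≈ 0.127.

μ_min ≈ 0.127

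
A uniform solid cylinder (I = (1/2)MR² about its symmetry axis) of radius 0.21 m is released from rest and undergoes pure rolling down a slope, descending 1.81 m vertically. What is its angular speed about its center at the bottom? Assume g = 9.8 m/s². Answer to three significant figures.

Here I = (1/2)MR², so the shape factor k = I/(MR²) = 0.5.
The rolling condition ω = v/R makes the rotational term ½I(v/R)² = ½kMv², so KE_total = ½(1+k)Mv² = (3/4)Mv².
Energy conservation Mgh = ½(1+k)Mv² gives v = √(2gh/(1+k)) = √(2 × 9.8 × 1.81 / 1.5) = 4.863 m/s.
Then ω = v/R = 4.863 / 0.21 ≈ 23.2 rad/s.

ω ≈ 23.2 rad/s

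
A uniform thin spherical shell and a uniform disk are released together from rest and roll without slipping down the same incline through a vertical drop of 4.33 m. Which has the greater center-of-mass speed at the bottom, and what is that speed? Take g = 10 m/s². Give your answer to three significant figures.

For rolling without slipping, Mgh = ½(1+k)Mv² where k = I/(MR²), so v = √(2gh/(1+k)).
Uniform thin spherical shell: k = 2/3, giving v = √(2×10×4.33/1.667) = 7.208 m/s.
Uniform disk: k = 0.5, giving v = √(2×10×4.33/1.5) = 7.598 m/s.
The smaller k wins: the uniform disk, at ≈ 7.60 m/s.

the uniform disk, at v ≈ 7.60 m/s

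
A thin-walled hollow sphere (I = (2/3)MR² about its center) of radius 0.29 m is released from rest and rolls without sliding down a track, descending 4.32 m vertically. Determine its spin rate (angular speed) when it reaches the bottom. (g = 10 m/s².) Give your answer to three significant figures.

ω ≈ 24.8 rad/s

For this body I = (2/3)MR², i.e. k = I/(MR²) = 2/3.
Pure rolling means v = ωR; then KE = ½Mv² + ½I(v/R)² = ½(1+k)Mv² = (5/6)Mv².
Energy conservation Mgh = ½(1+k)Mv² gives v = √(2gh/(1+k)) = √(2 × 10 × 4.32 / 1.667) = 7.2 m/s.
The angular speed follows from ω = v/R = 7.2/0.29 ≈ 24.8 rad/s.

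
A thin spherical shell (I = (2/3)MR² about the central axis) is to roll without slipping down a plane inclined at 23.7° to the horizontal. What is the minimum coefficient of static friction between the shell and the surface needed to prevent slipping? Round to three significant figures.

For this body I = (2/3)MR², i.e. k = I/(MR²) = 2/3.
Along the incline Mg sinθ − f = Ma, and torque about the center fR = Iα = kMR²(a/R) gives f = kMa.
These give a = g sinθ/(1+k) and the required friction f = kMg sinθ/(1+k).
The normal force is N = Mg cosθ, so μ_min = f/N = k tanθ/(1+k).
μ_min = (2/3) × tan23.7° / 1.667 ≈ 0.176.

μ_min ≈ 0.176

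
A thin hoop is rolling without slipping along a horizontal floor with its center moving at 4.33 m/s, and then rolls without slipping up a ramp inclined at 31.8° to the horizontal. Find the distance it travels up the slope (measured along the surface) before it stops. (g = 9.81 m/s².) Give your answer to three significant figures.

With I = MR², the ratio k = I/(MR²) is 1.
Rolling without slipping gives ω = v/R, so the total kinetic energy is ½Mv² + ½Iω² = ½(1+k)Mv² = Mv².
Setting this equal to Mgh gives the vertical rise h = (1+k)v₀²/(2g) = 2×4.33²/(2×9.81) = 1.911 m.
The distance along the slope is d = h/sinθ = 1.911/sin31.8° ≈ 3.63 m.

d ≈ 3.63 m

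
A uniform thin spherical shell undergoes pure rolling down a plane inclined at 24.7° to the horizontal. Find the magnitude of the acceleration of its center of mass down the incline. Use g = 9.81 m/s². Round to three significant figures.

a ≈ 2.46 m/s²

Here I = (2/3)MR², so the shape factor k = I/(MR²) = 2/3.
Along the incline Mg sinθ − f = Ma, and torque about the center fR = Iα = kMR²(a/R) gives f = kMa.
Eliminating f: Mg sinθ = (1+k)Ma, so a = g sinθ/(1+k) = 9.81 × sin24.7° / 1.667 ≈ 2.46 m/s².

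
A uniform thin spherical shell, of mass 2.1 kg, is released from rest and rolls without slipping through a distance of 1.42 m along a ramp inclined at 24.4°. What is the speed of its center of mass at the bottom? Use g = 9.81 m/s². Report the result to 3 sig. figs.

For this body I = (2/3)MR², i.e. k = I/(MR²) = 2/3.
Rolling without slipping gives ω = v/R, so the total kinetic energy is ½Mv² + ½Iω² = ½(1+k)Mv² = (5/6)Mv².
The vertical drop is h = L sinθ = 1.42 × sin24.4° = 0.5866 m.
Setting Mgh = (5/6)Mv² gives v = √(2gh/(1+k)) = √(2·9.81·0.5866/1.667) ≈ 2.63 m/s.

v ≈ 2.63 m/s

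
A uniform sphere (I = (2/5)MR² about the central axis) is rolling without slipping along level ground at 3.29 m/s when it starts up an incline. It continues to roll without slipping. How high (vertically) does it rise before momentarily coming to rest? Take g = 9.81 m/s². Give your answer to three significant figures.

With I = (2/5)MR², the ratio k = I/(MR²) is 0.4.
Rolling without slipping gives ω = v/R, so the total kinetic energy is ½Mv² + ½Iω² = ½(1+k)Mv² = (7/10)Mv².
All of this converts to potential energy at the highest point: (7/10)Mv₀² = Mgh.
Thus h = (1+k)v₀²/(2g) = 1.4 × 3.29² / (2 × 9.81) ≈ 0.772 m.

h ≈ 0.772 m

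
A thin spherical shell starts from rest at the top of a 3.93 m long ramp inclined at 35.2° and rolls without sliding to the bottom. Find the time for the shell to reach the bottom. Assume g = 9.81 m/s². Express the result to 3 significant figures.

With I = (2/3)MR², the ratio k = I/(MR²) is 2/3.
Along the incline Mg sinθ − f = Ma, and torque about the center fR = Iα = kMR²(a/R) gives f = kMa.
Hence a = g sinθ/(1+k) = 9.81×sin35.2°/1.667 = 3.393 m/s².
Starting from rest, L = ½at², so t = √(2L/a) = √(2×3.93/3.393) ≈ 1.52 s.

t ≈ 1.52 s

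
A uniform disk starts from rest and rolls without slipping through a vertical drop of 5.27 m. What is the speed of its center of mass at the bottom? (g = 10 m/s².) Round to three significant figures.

The moment of inertia is (1/2)MR², giving k ≡ I/(MR²) = 0.5.
Pure rolling means v = ωR; then KE = ½Mv² + ½I(v/R)² = ½(1+k)Mv² = (3/4)Mv².
Energy conservation: Mgh = (3/4)Mv², so v = √(2gh/(1+k)) = √(2 × 10 × 5.27 / 1.5) ≈ 8.38 m/s.

v ≈ 8.38 m/s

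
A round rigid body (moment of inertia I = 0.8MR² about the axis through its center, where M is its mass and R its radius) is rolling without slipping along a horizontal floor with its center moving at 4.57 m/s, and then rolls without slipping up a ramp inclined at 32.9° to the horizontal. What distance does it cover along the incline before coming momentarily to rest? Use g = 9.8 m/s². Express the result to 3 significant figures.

Here I = 0.8MR², so the shape factor k = I/(MR²) = 0.8.
Since it rolls without slipping, ω = v/R and KE = ½Mv² + ½Iω² = ½(1+k)Mv² = (9/10)Mv².
Setting this equal to Mgh gives the vertical rise h = (1+k)v₀²/(2g) = 1.8×4.57²/(2×9.8) = 1.918 m.
Along the incline, d = h/sinθ = 1.918/sin32.9° ≈ 3.53 m.

d ≈ 3.53 m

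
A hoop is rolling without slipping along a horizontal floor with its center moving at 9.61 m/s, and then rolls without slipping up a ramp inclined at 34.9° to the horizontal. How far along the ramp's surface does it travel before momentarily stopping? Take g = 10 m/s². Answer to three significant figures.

d ≈ 16.1 m

Here I = MR², so the shape factor k = I/(MR²) = 1.
Pure rolling means v = ωR; then KE = ½Mv² + ½I(v/R)² = ½(1+k)Mv² = Mv².
Setting this equal to Mgh gives the vertical rise h = (1+k)v₀²/(2g) = 2×9.61²/(2×10) = 9.235 m.
Along the incline, d = h/sinθ = 9.235/sin34.9° ≈ 16.1 m.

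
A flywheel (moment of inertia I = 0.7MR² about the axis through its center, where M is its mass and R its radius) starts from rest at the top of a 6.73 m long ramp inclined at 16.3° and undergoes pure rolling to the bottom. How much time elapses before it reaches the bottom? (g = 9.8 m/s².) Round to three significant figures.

t ≈ 2.88 s

With I = 0.7MR², the ratio k = I/(MR²) is 0.7.
Translational: Mg sinθ − f = Ma. Rotational about the CM: fR = Iα = kMRa, so f = kMa.
Hence a = g sinθ/(1+k) = 9.8×sin16.3°/1.7 = 1.618 m/s².
Starting from rest, L = ½at², so t = √(2L/a) = √(2×6.73/1.618) ≈ 2.88 s.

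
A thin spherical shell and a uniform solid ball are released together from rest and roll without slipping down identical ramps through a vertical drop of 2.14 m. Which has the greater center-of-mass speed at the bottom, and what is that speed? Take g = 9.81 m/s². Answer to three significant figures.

the uniform solid ball, at v ≈ 5.48 m/s

For rolling without slipping, Mgh = ½(1+k)Mv² where k = I/(MR²), so v = √(2gh/(1+k)).
Thin spherical shell: k = 2/3, giving v = √(2×9.81×2.14/1.667) = 5.019 m/s.
Uniform solid ball: k = 0.4, giving v = √(2×9.81×2.14/1.4) = 5.476 m/s.
The smaller k wins: the uniform solid ball, at ≈ 5.48 m/s.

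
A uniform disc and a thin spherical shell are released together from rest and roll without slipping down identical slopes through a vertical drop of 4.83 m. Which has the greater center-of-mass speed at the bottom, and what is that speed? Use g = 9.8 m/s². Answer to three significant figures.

the uniform disc, at v ≈ 7.94 m/s

For rolling without slipping, Mgh = ½(1+k)Mv² where k = I/(MR²), so v = √(2gh/(1+k)).
Uniform disc: k = 0.5, giving v = √(2×9.8×4.83/1.5) = 7.944 m/s.
Thin spherical shell: k = 2/3, giving v = √(2×9.8×4.83/1.667) = 7.537 m/s.
The smaller k wins: the uniform disc, at ≈ 7.94 m/s.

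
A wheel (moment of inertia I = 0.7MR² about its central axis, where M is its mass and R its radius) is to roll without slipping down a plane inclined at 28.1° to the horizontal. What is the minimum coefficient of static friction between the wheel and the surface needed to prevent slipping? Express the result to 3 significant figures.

μ_min ≈ 0.220

With I = 0.7MR², the ratio k = I/(MR²) is 0.7.
Newton's second law down the slope: Mg sinθ − f = Ma. The torque equation fR = Iα (with α = a/R) gives f = kMa.
These give a = g sinθ/(1+k) and the required friction f = kMg sinθ/(1+k).
With N = Mg cosθ, the no-slip condition f ≤ μN gives μ_min = f/N = k tanθ/(1+k).
μ_min = 0.7 × tan28.1° / 1.7 ≈ 0.220.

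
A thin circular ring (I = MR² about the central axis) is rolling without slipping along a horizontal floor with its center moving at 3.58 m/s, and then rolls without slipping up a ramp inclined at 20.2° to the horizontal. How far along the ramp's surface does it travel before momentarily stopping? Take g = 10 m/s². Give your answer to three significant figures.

d ≈ 3.71 m

The moment of inertia is MR², giving k ≡ I/(MR²) = 1.
Since it rolls without slipping, ω = v/R and KE = ½Mv² + ½Iω² = ½(1+k)Mv² = Mv².
Setting this equal to Mgh gives the vertical rise h = (1+k)v₀²/(2g) = 2×3.58²/(2×10) = 1.282 m.
The distance along the slope is d = h/sinθ = 1.282/sin20.2° ≈ 3.71 m.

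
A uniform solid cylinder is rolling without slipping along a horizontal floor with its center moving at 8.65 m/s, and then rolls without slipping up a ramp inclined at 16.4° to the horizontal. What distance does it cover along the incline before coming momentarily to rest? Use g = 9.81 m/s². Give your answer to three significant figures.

d ≈ 20.3 m

For this body I = (1/2)MR², i.e. k = I/(MR²) = 0.5.
Since it rolls without slipping, ω = v/R and KE = ½Mv² + ½Iω² = ½(1+k)Mv² = (3/4)Mv².
Setting this equal to Mgh gives the vertical rise h = (1+k)v₀²/(2g) = 1.5×8.65²/(2×9.81) = 5.72 m.
The distance along the slope is d = h/sinθ = 5.72/sin16.4° ≈ 20.3 m.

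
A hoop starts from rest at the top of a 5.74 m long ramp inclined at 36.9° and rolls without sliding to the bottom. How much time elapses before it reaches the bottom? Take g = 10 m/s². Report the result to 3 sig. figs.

For this body I = MR², i.e. k = I/(MR²) = 1.
Newton's second law down the slope: Mg sinθ − f = Ma. The torque equation fR = Iα (with α = a/R) gives f = kMa.
Hence a = g sinθ/(1+k) = 10×sin36.9°/2 = 3.002 m/s².
Starting from rest, L = ½at², so t = √(2L/a) = √(2×5.74/3.002) ≈ 1.96 s.

t ≈ 1.96 s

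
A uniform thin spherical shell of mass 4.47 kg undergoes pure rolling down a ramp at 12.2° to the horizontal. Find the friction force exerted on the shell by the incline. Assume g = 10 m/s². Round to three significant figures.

f ≈ 3.78 N

The moment of inertia is (2/3)MR², giving k ≡ I/(MR²) = 2/3.
Newton's second law down the slope: Mg sinθ − f = Ma. The torque equation fR = Iα (with α = a/R) gives f = kMa.
Combining, a = g sinθ/(1+k) and f = kMa = kMg sinθ/(1+k).
f = (2/3) × 4.47 × 10 × sin12.2° / 1.667 ≈ 3.78 N.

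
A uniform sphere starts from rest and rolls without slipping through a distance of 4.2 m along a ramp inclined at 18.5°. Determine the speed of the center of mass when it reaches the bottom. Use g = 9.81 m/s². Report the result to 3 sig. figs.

The moment of inertia is (2/5)MR², giving k ≡ I/(MR²) = 0.4.
Since it rolls without slipping, ω = v/R and KE = ½Mv² + ½Iω² = ½(1+k)Mv² = (7/10)Mv².
The vertical drop is h = L sinθ = 4.2 × sin18.5° = 1.333 m.
Setting Mgh = (7/10)Mv² gives v = √(2gh/(1+k)) = √(2·9.81·1.333/1.4) ≈ 4.32 m/s.

v ≈ 4.32 m/s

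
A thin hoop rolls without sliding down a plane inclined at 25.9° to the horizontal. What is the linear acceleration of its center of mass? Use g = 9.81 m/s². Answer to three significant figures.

For this body I = MR², i.e. k = I/(MR²) = 1.
Along the incline Mg sinθ − f = Ma, and torque about the center fR = Iα = kMR²(a/R) gives f = kMa.
Eliminating f: Mg sinθ = (1+k)Ma, so a = g sinθ/(1+k) = 9.81 × sin25.9° / 2 ≈ 2.14 m/s².

a ≈ 2.14 m/s²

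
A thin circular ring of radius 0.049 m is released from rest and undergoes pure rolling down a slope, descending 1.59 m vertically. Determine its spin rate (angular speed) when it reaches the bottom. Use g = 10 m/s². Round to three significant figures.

ω ≈ 81.4 rad/s

With I = MR², the ratio k = I/(MR²) is 1.
Since it rolls without slipping, ω = v/R and KE = ½Mv² + ½Iω² = ½(1+k)Mv² = Mv².
Energy conservation Mgh = ½(1+k)Mv² gives v = √(2gh/(1+k)) = √(2 × 10 × 1.59 / 2) = 3.987 m/s.
Then ω = v/R = 3.987 / 0.049 ≈ 81.4 rad/s.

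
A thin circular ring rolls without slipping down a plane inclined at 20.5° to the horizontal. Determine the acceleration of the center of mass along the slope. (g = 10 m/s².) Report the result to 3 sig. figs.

a ≈ 1.75 m/s²

With I = MR², the ratio k = I/(MR²) is 1.
Along the incline Mg sinθ − f = Ma, and torque about the center fR = Iα = kMR²(a/R) gives f = kMa.
Eliminating f: Mg sinθ = (1+k)Ma, so a = g sinθ/(1+k) = 10 × sin20.5° / 2 ≈ 1.75 m/s².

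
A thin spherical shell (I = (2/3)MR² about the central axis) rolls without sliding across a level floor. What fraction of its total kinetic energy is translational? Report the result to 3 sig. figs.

fraction ≈ 0.600

The moment of inertia is (2/3)MR², giving k ≡ I/(MR²) = 2/3.
With ω = v/R, KE_trans = ½Mv² and KE_rot = ½Iω² = ½kMv², so KE_total = ½(1+k)Mv².
The translational fraction is therefore 1/(1+k) = 1/1.667 ≈ 0.600.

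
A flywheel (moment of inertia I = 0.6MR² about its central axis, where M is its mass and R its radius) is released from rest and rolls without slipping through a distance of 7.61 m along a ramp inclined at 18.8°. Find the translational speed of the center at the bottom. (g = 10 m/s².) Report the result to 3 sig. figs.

v ≈ 5.54 m/s

For this body I = 0.6MR², i.e. k = I/(MR²) = 0.6.
Since it rolls without slipping, ω = v/R and KE = ½Mv² + ½Iω² = ½(1+k)Mv² = (4/5)Mv².
The vertical drop is h = L sinθ = 7.61 × sin18.8° = 2.452 m.
Setting Mgh = (4/5)Mv² gives v = √(2gh/(1+k)) = √(2·10·2.452/1.6) ≈ 5.54 m/s.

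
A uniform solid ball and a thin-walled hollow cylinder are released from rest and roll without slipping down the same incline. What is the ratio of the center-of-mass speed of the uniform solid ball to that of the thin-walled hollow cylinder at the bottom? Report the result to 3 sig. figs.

v_ratio ≈ 1.20

Each satisfies Mgh = ½(1+k)Mv² with k = I/(MR²), so v ∝ 1/√(1+k).
For the uniform solid ball k = 0.4; for the thin-walled hollow cylinder k = 1.
v₁/v₂ = √((1+k₂)/(1+k₁)) = √(2/1.4) ≈ 1.20.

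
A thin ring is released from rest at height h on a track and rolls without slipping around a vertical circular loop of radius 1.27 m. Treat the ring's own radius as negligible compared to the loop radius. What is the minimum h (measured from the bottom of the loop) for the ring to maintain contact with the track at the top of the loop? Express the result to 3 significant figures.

Here I = MR², so the shape factor k = I/(MR²) = 1.
At the top, contact is just lost when gravity alone supplies the centripetal force: Mg = Mv_top²/r, i.e. v_top² = gr.
With ω = v/R, the kinetic energy at speed v is ½(1+k)Mv² = Mv².
Energy conservation from release (height h) to the top (height 2r): Mgh = Mg(2r) + M·gr.
Thus h_min = 2r + (1+k)r/2 = r(2 + 2/2) = 1.27 × 3 ≈ 3.81 m.

h_min ≈ 3.81 m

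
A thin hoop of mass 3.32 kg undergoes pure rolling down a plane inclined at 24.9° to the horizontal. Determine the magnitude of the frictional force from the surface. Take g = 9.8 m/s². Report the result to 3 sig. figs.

f ≈ 6.85 N

The moment of inertia is MR², giving k ≡ I/(MR²) = 1.
Translational: Mg sinθ − f = Ma. Rotational about the CM: fR = Iα = kMRa, so f = kMa.
Combining, a = g sinθ/(1+k) and f = kMa = kMg sinθ/(1+k).
f = 1 × 3.32 × 9.8 × sin24.9° / 2 ≈ 6.85 N.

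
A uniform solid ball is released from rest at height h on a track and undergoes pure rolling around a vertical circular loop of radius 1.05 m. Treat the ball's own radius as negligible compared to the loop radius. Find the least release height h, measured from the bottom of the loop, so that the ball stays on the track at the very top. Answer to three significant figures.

The moment of inertia is (2/5)MR², giving k ≡ I/(MR²) = 0.4.
At the top, contact is just lost when gravity alone supplies the centripetal force: Mg = Mv_top²/r, i.e. v_top² = gr.
With ω = v/R, the kinetic energy at speed v is ½(1+k)Mv² = (7/10)Mv².
Energy conservation from release (height h) to the top (height 2r): Mgh = Mg(2r) + (7/10)M·gr.
Thus h_min = 2r + (1+k)r/2 = r(2 + 1.4/2) = 1.05 × 2.7 ≈ 2.84 m.

h_min ≈ 2.84 m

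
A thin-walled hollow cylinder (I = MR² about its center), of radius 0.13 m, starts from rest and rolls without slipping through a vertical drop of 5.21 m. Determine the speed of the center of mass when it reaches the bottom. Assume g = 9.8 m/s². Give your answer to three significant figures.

v ≈ 7.15 m/s

Here I = MR², so the shape factor k = I/(MR²) = 1.
The rolling condition ω = v/R makes the rotational term ½I(v/R)² = ½kMv², so KE_total = ½(1+k)Mv² = Mv².
Energy conservation: Mgh = Mv², so v = √(2gh/(1+k)) = √(2 × 9.8 × 5.21 / 2) ≈ 7.15 m/s.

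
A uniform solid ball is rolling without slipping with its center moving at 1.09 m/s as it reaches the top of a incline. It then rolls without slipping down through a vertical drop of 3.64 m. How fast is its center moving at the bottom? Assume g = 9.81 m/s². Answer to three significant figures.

v ≈ 7.22 m/s

The moment of inertia is (2/5)MR², giving k ≡ I/(MR²) = 0.4.
The rolling condition ω = v/R makes the rotational term ½I(v/R)² = ½kMv², so KE_total = ½(1+k)Mv² = (7/10)Mv².
Energy conservation: (7/10)Mv₀² + Mgh = (7/10)Mv², so v² = v₀² + 2gh/(1+k).
v = √(1.09² + 2×9.81×3.64/1.4) = √52.2 ≈ 7.22 m/s.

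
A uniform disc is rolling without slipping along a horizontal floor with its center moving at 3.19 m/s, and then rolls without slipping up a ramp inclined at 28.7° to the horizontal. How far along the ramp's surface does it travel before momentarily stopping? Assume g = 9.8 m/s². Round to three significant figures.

The moment of inertia is (1/2)MR², giving k ≡ I/(MR²) = 0.5.
The rolling condition ω = v/R makes the rotational term ½I(v/R)² = ½kMv², so KE_total = ½(1+k)Mv² = (3/4)Mv².
Setting this equal to Mgh gives the vertical rise h = (1+k)v₀²/(2g) = 1.5×3.19²/(2×9.8) = 0.7788 m.
Along the incline, d = h/sinθ = 0.7788/sin28.7° ≈ 1.62 m.

d ≈ 1.62 m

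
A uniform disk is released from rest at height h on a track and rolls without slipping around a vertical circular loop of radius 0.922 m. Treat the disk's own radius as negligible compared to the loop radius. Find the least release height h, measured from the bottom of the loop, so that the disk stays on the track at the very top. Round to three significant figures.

Here I = (1/2)MR², so the shape factor k = I/(MR²) = 0.5.
At the top, contact is just lost when gravity alone supplies the centripetal force: Mg = Mv_top²/r, i.e. v_top² = gr.
With ω = v/R, the kinetic energy at speed v is ½(1+k)Mv² = (3/4)Mv².
Energy conservation from release (height h) to the top (height 2r): Mgh = Mg(2r) + (3/4)M·gr.
Thus h_min = 2r + (1+k)r/2 = r(2 + 1.5/2) = 0.922 × 2.75 ≈ 2.54 m.

h_min ≈ 2.54 m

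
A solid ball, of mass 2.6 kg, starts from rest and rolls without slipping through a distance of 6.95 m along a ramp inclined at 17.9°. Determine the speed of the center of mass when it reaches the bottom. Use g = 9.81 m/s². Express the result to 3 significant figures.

v ≈ 5.47 m/s

The moment of inertia is (2/5)MR², giving k ≡ I/(MR²) = 0.4.
The rolling condition ω = v/R makes the rotational term ½I(v/R)² = ½kMv², so KE_total = ½(1+k)Mv² = (7/10)Mv².
The vertical drop is h = L sinθ = 6.95 × sin17.9° = 2.136 m.
Energy conservation: Mgh = (7/10)Mv², so v = √(2gh/(1+k)) = √(2 × 9.81 × 2.136 / 1.4) ≈ 5.47 m/s.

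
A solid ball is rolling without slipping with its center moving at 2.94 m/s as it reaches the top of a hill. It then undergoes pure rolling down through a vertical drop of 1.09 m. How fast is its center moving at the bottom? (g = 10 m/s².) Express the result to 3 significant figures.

v ≈ 4.92 m/s

The moment of inertia is (2/5)MR², giving k ≡ I/(MR²) = 0.4.
Rolling without slipping gives ω = v/R, so the total kinetic energy is ½Mv² + ½Iω² = ½(1+k)Mv² = (7/10)Mv².
Conserving energy between top and bottom: (7/10)Mv² = (7/10)Mv₀² + Mgh, hence v² = v₀² + 2gh/(1+k).
v = √(2.94² + 2×10×1.09/1.4) = √24.22 ≈ 4.92 m/s.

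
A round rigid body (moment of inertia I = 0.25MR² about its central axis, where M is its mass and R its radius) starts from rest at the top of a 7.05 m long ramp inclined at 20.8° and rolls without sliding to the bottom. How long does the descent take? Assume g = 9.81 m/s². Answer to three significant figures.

t ≈ 2.25 s

For this body I = 0.25MR², i.e. k = I/(MR²) = 0.25.
Translational: Mg sinθ − f = Ma. Rotational about the CM: fR = Iα = kMRa, so f = kMa.
Hence a = g sinθ/(1+k) = 9.81×sin20.8°/1.25 = 2.787 m/s².
With constant a from rest, t = √(2L/a) = √(2·7.05/2.787) ≈ 2.25 s.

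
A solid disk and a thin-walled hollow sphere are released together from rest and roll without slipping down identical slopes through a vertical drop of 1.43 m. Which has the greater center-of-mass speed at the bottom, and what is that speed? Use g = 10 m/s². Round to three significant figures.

the solid disk, at v ≈ 4.37 m/s

For rolling without slipping, Mgh = ½(1+k)Mv² where k = I/(MR²), so v = √(2gh/(1+k)).
Solid disk: k = 0.5, giving v = √(2×10×1.43/1.5) = 4.367 m/s.
Thin-walled hollow sphere: k = 2/3, giving v = √(2×10×1.43/1.667) = 4.142 m/s.
The smaller k wins: the solid disk, at ≈ 4.37 m/s.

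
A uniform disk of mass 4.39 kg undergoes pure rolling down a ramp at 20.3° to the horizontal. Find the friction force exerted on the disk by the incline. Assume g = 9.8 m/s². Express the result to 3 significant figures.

For this body I = (1/2)MR², i.e. k = I/(MR²) = 0.5.
Translational: Mg sinθ − f = Ma. Rotational about the CM: fR = Iα = kMRa, so f = kMa.
Combining, a = g sinθ/(1+k) and f = kMa = kMg sinθ/(1+k).
f = 0.5 × 4.39 × 9.8 × sin20.3° / 1.5 ≈ 4.98 N.

f ≈ 4.98 N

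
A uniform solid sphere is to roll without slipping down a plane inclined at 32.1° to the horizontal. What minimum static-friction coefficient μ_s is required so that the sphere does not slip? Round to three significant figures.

The moment of inertia is (2/5)MR², giving k ≡ I/(MR²) = 0.4.
Newton's second law down the slope: Mg sinθ − f = Ma. The torque equation fR = Iα (with α = a/R) gives f = kMa.
These give a = g sinθ/(1+k) and the required friction f = kMg sinθ/(1+k).
The normal force is N = Mg cosθ, so μ_min = f/N = k tanθ/(1+k).
μ_min = 0.4 × tan32.1° / 1.4 ≈ 0.179.

μ_min ≈ 0.179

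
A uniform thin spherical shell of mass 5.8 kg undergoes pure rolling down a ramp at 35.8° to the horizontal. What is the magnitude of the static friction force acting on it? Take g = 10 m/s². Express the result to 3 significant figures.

The moment of inertia is (2/3)MR², giving k ≡ I/(MR²) = 2/3.
Translational: Mg sinθ − f = Ma. Rotational about the CM: fR = Iα = kMRa, so f = kMa.
Combining, a = g sinθ/(1+k) and f = kMa = kMg sinθ/(1+k).
f = (2/3) × 5.8 × 10 × sin35.8° / 1.667 ≈ 13.6 N.

f ≈ 13.6 N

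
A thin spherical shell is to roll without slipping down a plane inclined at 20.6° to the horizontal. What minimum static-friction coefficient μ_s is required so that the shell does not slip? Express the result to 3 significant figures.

With I = (2/3)MR², the ratio k = I/(MR²) is 2/3.
Newton's second law down the slope: Mg sinθ − f = Ma. The torque equation fR = Iα (with α = a/R) gives f = kMa.
These give a = g sinθ/(1+k) and the required friction f = kMg sinθ/(1+k).
With N = Mg cosθ, the no-slip condition f ≤ μN gives μ_min = f/N = k tanθ/(1+k).
μ_min = (2/3) × tan20.6° / 1.667 ≈ 0.150.

μ_min ≈ 0.150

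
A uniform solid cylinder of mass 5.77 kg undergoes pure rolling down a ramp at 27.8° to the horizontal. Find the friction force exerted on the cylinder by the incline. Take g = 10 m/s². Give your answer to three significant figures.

For this body I = (1/2)MR², i.e. k = I/(MR²) = 0.5.
Along the incline Mg sinθ − f = Ma, and torque about the center fR = Iα = kMR²(a/R) gives f = kMa.
Combining, a = g sinθ/(1+k) and f = kMa = kMg sinθ/(1+k).
f = 0.5 × 5.77 × 10 × sin27.8° / 1.5 ≈ 8.97 N.

f ≈ 8.97 N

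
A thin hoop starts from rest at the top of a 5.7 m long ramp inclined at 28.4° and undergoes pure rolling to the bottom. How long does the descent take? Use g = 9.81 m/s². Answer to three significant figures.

t ≈ 2.21 s

For this body I = MR², i.e. k = I/(MR²) = 1.
Translational: Mg sinθ − f = Ma. Rotational about the CM: fR = Iα = kMRa, so f = kMa.
Hence a = g sinθ/(1+k) = 9.81×sin28.4°/2 = 2.333 m/s².
With constant a from rest, t = √(2L/a) = √(2·5.7/2.333) ≈ 2.21 s.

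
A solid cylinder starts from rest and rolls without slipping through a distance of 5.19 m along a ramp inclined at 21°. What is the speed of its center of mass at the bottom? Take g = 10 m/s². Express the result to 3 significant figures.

v ≈ 4.98 m/s

With I = (1/2)MR², the ratio k = I/(MR²) is 0.5.
Pure rolling means v = ωR; then KE = ½Mv² + ½I(v/R)² = ½(1+k)Mv² = (3/4)Mv².
The vertical drop is h = L sinθ = 5.19 × sin21° = 1.86 m.
Setting Mgh = (3/4)Mv² gives v = √(2gh/(1+k)) = √(2·10·1.86/1.5) ≈ 4.98 m/s.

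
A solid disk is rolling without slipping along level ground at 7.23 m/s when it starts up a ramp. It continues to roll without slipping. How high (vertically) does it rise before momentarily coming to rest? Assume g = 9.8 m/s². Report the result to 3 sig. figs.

The moment of inertia is (1/2)MR², giving k ≡ I/(MR²) = 0.5.
Rolling without slipping gives ω = v/R, so the total kinetic energy is ½Mv² + ½Iω² = ½(1+k)Mv² = (3/4)Mv².
All of this converts to potential energy at the highest point: (3/4)Mv₀² = Mgh.
Thus h = (1+k)v₀²/(2g) = 1.5 × 7.23² / (2 × 9.8) ≈ 4.00 m.

h ≈ 4.00 m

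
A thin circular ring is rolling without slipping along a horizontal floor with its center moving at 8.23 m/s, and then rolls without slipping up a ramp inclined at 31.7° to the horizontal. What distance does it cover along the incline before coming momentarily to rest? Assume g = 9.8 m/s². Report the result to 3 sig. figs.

With I = MR², the ratio k = I/(MR²) is 1.
Since it rolls without slipping, ω = v/R and KE = ½Mv² + ½Iω² = ½(1+k)Mv² = Mv².
Setting this equal to Mgh gives the vertical rise h = (1+k)v₀²/(2g) = 2×8.23²/(2×9.8) = 6.912 m.
Along the incline, d = h/sinθ = 6.912/sin31.7° ≈ 13.2 m.

d ≈ 13.2 m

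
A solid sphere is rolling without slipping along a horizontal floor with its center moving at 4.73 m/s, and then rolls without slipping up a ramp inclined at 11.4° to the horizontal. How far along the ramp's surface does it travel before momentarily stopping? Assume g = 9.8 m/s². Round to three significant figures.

d ≈ 8.09 m

For this body I = (2/5)MR², i.e. k = I/(MR²) = 0.4.
Rolling without slipping gives ω = v/R, so the total kinetic energy is ½Mv² + ½Iω² = ½(1+k)Mv² = (7/10)Mv².
Setting this equal to Mgh gives the vertical rise h = (1+k)v₀²/(2g) = 1.4×4.73²/(2×9.8) = 1.598 m.
Along the incline, d = h/sinθ = 1.598/sin11.4° ≈ 8.09 m.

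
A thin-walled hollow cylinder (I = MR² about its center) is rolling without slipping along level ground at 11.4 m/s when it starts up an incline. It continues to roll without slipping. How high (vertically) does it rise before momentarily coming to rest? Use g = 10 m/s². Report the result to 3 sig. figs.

h ≈ 13.0 m

Here I = MR², so the shape factor k = I/(MR²) = 1.
Rolling without slipping gives ω = v/R, so the total kinetic energy is ½Mv² + ½Iω² = ½(1+k)Mv² = Mv².
All of this converts to potential energy at the highest point: Mv₀² = Mgh.
Thus h = (1+k)v₀²/(2g) = 2 × 11.4² / (2 × 10) ≈ 13.0 m.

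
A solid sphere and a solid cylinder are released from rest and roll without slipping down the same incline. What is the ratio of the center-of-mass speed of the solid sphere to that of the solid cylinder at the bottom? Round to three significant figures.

Each satisfies Mgh = ½(1+k)Mv² with k = I/(MR²), so v ∝ 1/√(1+k).
For the solid sphere k = 0.4; for the solid cylinder k = 0.5.
v₁/v₂ = √((1+k₂)/(1+k₁)) = √(1.5/1.4) ≈ 1.04.

v_ratio ≈ 1.04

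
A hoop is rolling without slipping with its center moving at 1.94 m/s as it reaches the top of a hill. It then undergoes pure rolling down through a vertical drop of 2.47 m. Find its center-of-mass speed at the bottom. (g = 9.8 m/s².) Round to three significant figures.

v ≈ 5.29 m/s

Here I = MR², so the shape factor k = I/(MR²) = 1.
Rolling without slipping gives ω = v/R, so the total kinetic energy is ½Mv² + ½Iω² = ½(1+k)Mv² = Mv².
Energy conservation: Mv₀² + Mgh = Mv², so v² = v₀² + 2gh/(1+k).
v = √(1.94² + 2×9.8×2.47/2) = √27.97 ≈ 5.29 m/s.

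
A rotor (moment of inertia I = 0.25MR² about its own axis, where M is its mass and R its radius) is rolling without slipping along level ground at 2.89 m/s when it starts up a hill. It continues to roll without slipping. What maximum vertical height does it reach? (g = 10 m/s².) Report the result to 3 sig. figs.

h ≈ 0.522 m

Here I = 0.25MR², so the shape factor k = I/(MR²) = 0.25.
Since it rolls without slipping, ω = v/R and KE = ½Mv² + ½Iω² = ½(1+k)Mv² = (5/8)Mv².
All of this converts to potential energy at the highest point: (5/8)Mv₀² = Mgh.
Thus h = (1+k)v₀²/(2g) = 1.25 × 2.89² / (2 × 10) ≈ 0.522 m.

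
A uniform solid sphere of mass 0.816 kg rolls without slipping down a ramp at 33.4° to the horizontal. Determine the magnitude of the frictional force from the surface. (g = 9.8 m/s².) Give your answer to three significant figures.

f ≈ 1.26 N

The moment of inertia is (2/5)MR², giving k ≡ I/(MR²) = 0.4.
Along the incline Mg sinθ − f = Ma, and torque about the center fR = Iα = kMR²(a/R) gives f = kMa.
Combining, a = g sinθ/(1+k) and f = kMa = kMg sinθ/(1+k).
f = 0.4 × 0.816 × 9.8 × sin33.4° / 1.4 ≈ 1.26 N.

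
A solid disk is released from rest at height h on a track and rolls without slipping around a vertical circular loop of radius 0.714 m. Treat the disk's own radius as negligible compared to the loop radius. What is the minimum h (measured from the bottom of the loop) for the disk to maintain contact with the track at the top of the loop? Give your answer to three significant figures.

h_min ≈ 1.96 m

The moment of inertia is (1/2)MR², giving k ≡ I/(MR²) = 0.5.
At the top, contact is just lost when gravity alone supplies the centripetal force: Mg = Mv_top²/r, i.e. v_top² = gr.
With ω = v/R, the kinetic energy at speed v is ½(1+k)Mv² = (3/4)Mv².
Energy conservation from release (height h) to the top (height 2r): Mgh = Mg(2r) + (3/4)M·gr.
Thus h_min = 2r + (1+k)r/2 = r(2 + 1.5/2) = 0.714 × 2.75 ≈ 1.96 m.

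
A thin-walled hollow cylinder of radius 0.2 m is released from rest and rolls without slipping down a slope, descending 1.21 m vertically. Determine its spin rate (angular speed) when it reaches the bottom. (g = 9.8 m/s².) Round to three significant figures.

For this body I = MR², i.e. k = I/(MR²) = 1.
Pure rolling means v = ωR; then KE = ½Mv² + ½I(v/R)² = ½(1+k)Mv² = Mv².
Energy conservation Mgh = ½(1+k)Mv² gives v = √(2gh/(1+k)) = √(2 × 9.8 × 1.21 / 2) = 3.444 m/s.
The angular speed follows from ω = v/R = 3.444/0.2 ≈ 17.2 rad/s.

ω ≈ 17.2 rad/s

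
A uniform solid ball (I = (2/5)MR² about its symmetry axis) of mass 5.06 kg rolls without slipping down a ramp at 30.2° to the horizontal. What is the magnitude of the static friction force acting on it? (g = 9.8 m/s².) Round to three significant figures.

The moment of inertia is (2/5)MR², giving k ≡ I/(MR²) = 0.4.
Along the incline Mg sinθ − f = Ma, and torque about the center fR = Iα = kMR²(a/R) gives f = kMa.
Combining, a = g sinθ/(1+k) and f = kMa = kMg sinθ/(1+k).
f = 0.4 × 5.06 × 9.8 × sin30.2° / 1.4 ≈ 7.13 N.

f ≈ 7.13 N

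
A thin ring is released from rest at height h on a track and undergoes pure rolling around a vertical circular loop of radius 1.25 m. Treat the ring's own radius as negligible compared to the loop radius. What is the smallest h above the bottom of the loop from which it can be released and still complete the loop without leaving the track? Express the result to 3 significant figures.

h_min ≈ 3.75 m

For this body I = MR², i.e. k = I/(MR²) = 1.
At the top, contact is just lost when gravity alone supplies the centripetal force: Mg = Mv_top²/r, i.e. v_top² = gr.
With ω = v/R, the kinetic energy at speed v is ½(1+k)Mv² = Mv².
Energy conservation from release (height h) to the top (height 2r): Mgh = Mg(2r) + M·gr.
Thus h_min = 2r + (1+k)r/2 = r(2 + 2/2) = 1.25 × 3 ≈ 3.75 m.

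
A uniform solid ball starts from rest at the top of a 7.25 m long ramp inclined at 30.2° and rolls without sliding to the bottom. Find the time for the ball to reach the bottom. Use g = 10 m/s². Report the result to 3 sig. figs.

t ≈ 2.01 s

With I = (2/5)MR², the ratio k = I/(MR²) is 0.4.
Newton's second law down the slope: Mg sinθ − f = Ma. The torque equation fR = Iα (with α = a/R) gives f = kMa.
Hence a = g sinθ/(1+k) = 10×sin30.2°/1.4 = 3.593 m/s².
With constant a from rest, t = √(2L/a) = √(2·7.25/3.593) ≈ 2.01 s.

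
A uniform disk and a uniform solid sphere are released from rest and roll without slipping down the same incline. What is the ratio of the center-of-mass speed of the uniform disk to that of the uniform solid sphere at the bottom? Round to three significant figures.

Each satisfies Mgh = ½(1+k)Mv² with k = I/(MR²), so v ∝ 1/√(1+k).
For the uniform disk k = 0.5; for the uniform solid sphere k = 0.4.
v₁/v₂ = √((1+k₂)/(1+k₁)) = √(1.4/1.5) ≈ 0.966.

v_ratio ≈ 0.966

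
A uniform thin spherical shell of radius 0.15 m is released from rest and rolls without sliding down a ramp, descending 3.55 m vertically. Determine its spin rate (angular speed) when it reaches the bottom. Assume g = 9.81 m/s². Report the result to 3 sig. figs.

ω ≈ 43.1 rad/s

For this body I = (2/3)MR², i.e. k = I/(MR²) = 2/3.
Rolling without slipping gives ω = v/R, so the total kinetic energy is ½Mv² + ½Iω² = ½(1+k)Mv² = (5/6)Mv².
Energy conservation Mgh = ½(1+k)Mv² gives v = √(2gh/(1+k)) = √(2 × 9.81 × 3.55 / 1.667) = 6.465 m/s.
The angular speed follows from ω = v/R = 6.465/0.15 ≈ 43.1 rad/s.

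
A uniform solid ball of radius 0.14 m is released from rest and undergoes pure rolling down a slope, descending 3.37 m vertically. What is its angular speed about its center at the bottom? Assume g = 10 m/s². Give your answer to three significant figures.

Here I = (2/5)MR², so the shape factor k = I/(MR²) = 0.4.
Pure rolling means v = ωR; then KE = ½Mv² + ½I(v/R)² = ½(1+k)Mv² = (7/10)Mv².
Energy conservation Mgh = ½(1+k)Mv² gives v = √(2gh/(1+k)) = √(2 × 10 × 3.37 / 1.4) = 6.939 m/s.
Then ω = v/R = 6.939 / 0.14 ≈ 49.6 rad/s.

ω ≈ 49.6 rad/s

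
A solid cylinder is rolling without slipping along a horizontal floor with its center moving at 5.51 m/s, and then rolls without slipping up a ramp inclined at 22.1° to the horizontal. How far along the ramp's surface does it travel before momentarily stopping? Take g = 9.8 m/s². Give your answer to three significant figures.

d ≈ 6.18 m

For this body I = (1/2)MR², i.e. k = I/(MR²) = 0.5.
The rolling condition ω = v/R makes the rotational term ½I(v/R)² = ½kMv², so KE_total = ½(1+k)Mv² = (3/4)Mv².
Setting this equal to Mgh gives the vertical rise h = (1+k)v₀²/(2g) = 1.5×5.51²/(2×9.8) = 2.323 m.
The distance along the slope is d = h/sinθ = 2.323/sin22.1° ≈ 6.18 m.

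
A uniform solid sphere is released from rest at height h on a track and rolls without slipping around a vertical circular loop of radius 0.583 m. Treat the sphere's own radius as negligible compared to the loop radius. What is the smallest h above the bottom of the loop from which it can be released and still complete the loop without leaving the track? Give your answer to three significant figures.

h_min ≈ 1.57 m

Here I = (2/5)MR², so the shape factor k = I/(MR²) = 0.4.
At the top of the loop, the minimum-contact condition is Mg = Mv_top²/r, so v_top² = gr.
With ω = v/R, the kinetic energy at speed v is ½(1+k)Mv² = (7/10)Mv².
Energy conservation from release (height h) to the top (height 2r): Mgh = Mg(2r) + (7/10)M·gr.
Thus h_min = 2r + (1+k)r/2 = r(2 + 1.4/2) = 0.583 × 2.7 ≈ 1.57 m.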